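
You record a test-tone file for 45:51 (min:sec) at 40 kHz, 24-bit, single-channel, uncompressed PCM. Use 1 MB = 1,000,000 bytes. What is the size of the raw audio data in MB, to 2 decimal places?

330.12 MB

Duration = 45:51 (min:sec) = 2,751 s.
Bytes = 40,000 samples/s × 2,751 s × 3 bytes/sample × 1 ch = 330,120,000 bytes.
330,120,000 / 1,000,000 = 330.12 MB.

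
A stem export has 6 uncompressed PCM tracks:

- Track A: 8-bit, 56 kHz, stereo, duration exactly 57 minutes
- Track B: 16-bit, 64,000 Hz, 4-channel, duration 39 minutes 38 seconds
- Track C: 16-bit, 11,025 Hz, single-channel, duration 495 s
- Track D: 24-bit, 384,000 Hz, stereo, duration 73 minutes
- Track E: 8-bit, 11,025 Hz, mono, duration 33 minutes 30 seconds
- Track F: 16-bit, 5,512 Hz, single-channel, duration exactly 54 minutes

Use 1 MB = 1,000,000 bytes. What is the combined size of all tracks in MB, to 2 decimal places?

11760.89 MB

Track A: exactly 57 minutes = 3,420 s; 56,000 × 3,420 × 1 × 2 = 383,040,000 bytes.
Track B: 39 minutes 38 seconds = 2,378 s; 64,000 × 2,378 × 2 × 4 = 1,217,536,000 bytes.
Track C: 11,025 × 495 × 2 × 1 = 10,914,750 bytes.
Track D: 73 minutes = 4,380 s; 384,000 × 4,380 × 3 × 2 = 10,091,520,000 bytes.
Track E: 33 minutes 30 seconds = 2,010 s; 11,025 × 2,010 × 1 × 1 = 22,160,250 bytes.
Track F: exactly 54 minutes = 3,240 s; 5,512 × 3,240 × 2 × 1 = 35,717,760 bytes.
Total = 11,760,888,760 bytes = 11760.89 MB.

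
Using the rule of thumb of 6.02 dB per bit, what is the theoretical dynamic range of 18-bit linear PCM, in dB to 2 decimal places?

108.36 dB

18 × 6.02 = 108.36 dB.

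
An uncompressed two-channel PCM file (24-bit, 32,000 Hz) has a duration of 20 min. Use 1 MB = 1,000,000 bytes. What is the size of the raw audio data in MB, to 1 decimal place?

Duration = 20 min = 1,200 s.
Bytes = 32,000 samples/s × 1,200 s × 3 bytes/sample × 2 ch = 230,400,000 bytes.
230,400,000 / 1,000,000 = 230.4 MB.

230.4 MB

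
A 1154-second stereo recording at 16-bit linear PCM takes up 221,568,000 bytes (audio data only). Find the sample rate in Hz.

48,000 Hz

Bytes = sample_rate × seconds × bytes_per_sample × channels.
sample_rate = 221,568,000 / (1,154 × 2 × 2) = 221,568,000 / 4,616 = 48,000 Hz.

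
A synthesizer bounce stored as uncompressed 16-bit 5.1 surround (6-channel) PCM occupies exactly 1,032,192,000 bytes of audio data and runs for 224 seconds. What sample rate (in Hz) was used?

384,000 Hz

Bytes = sample_rate × seconds × bytes_per_sample × channels.
sample_rate = 1,032,192,000 / (224 × 2 × 6) = 1,032,192,000 / 2,688 = 384,000 Hz.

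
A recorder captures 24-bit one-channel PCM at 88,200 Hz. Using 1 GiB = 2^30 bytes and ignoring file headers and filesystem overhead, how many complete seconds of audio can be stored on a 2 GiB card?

8,115 seconds

Uncompressed byte rate = 88,200 × 3 × 1 = 264,600 bytes/s.
Capacity = 2 × 1,073,741,824 = 2,147,483,648 bytes.
2,147,483,648 / 264,600 ≈ 8115.96 s → 8,115 seconds.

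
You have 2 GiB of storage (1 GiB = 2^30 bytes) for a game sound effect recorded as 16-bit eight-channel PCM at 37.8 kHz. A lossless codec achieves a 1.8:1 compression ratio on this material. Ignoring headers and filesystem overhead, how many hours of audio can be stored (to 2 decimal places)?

1.78 hours

Uncompressed byte rate = 37,800 × 2 × 8 = 604,800 bytes/s.
After 1.8:1 compression, effective rate ≈ 336000 bytes/s.
Capacity = 2 × 1,073,741,824 = 2,147,483,648 bytes.
2,147,483,648 / effective rate ≈ 6391.32 s → 1.78 hours.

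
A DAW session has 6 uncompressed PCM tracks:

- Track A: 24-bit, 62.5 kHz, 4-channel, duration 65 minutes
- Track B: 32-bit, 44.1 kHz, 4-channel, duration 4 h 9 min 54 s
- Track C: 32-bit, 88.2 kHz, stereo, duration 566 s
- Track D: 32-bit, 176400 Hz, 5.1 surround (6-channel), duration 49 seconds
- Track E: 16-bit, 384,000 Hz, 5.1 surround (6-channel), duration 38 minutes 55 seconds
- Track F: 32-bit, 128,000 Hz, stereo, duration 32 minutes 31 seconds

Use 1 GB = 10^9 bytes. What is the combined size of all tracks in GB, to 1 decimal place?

Track A: 65 minutes = 3,900 s; 62,500 × 3,900 × 3 × 4 = 2,925,000,000 bytes.
Track B: 4 h 9 min 54 s = 14,994 s; 44,100 × 14,994 × 4 × 4 = 10,579,766,400 bytes.
Track C: 88,200 × 566 × 4 × 2 = 399,369,600 bytes.
Track D: 176,400 × 49 × 4 × 6 = 207,446,400 bytes.
Track E: 38 minutes 55 seconds = 2,335 s; 384,000 × 2,335 × 2 × 6 = 10,759,680,000 bytes.
Track F: 32 minutes 31 seconds = 1,951 s; 128,000 × 1,951 × 4 × 2 = 1,997,824,000 bytes.
Total = 26,869,086,400 bytes = 26.9 GB.

26.9 GB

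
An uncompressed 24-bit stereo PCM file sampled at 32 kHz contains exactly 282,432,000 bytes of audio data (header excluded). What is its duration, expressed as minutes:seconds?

Byte rate = 32,000 × 3 × 2 = 192,000 bytes/s.
Duration = 282,432,000 / 192,000 = 1,471 s.
1,471 s = 24:31.

24:31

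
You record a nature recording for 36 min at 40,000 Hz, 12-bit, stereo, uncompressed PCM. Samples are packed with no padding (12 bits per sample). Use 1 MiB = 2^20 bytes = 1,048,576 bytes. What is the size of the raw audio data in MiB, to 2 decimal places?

247.19 MiB

Duration = 36 min = 2,160 s.
Bits = 40,000 × 2,160 × 12 × 2 = 2,073,600,000 bits = 259,200,000 bytes.
259,200,000 / 1,048,576 = 247.19 MiB.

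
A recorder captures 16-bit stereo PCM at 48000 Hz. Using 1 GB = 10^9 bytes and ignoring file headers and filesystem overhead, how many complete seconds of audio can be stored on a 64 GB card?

333,333 seconds

Uncompressed byte rate = 48,000 × 2 × 2 = 192,000 bytes/s.
Capacity = 64 × 1,000,000,000 = 64,000,000,000 bytes.
64,000,000,000 / 192,000 ≈ 333333.33 s → 333,333 seconds.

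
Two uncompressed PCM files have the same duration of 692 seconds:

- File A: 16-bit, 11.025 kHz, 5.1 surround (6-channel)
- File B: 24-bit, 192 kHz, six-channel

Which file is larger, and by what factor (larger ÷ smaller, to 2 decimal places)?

File A: 11,025 × 2 × 6 = 132,300 bytes/s.
File B: 192,000 × 3 × 6 = 3,456,000 bytes/s.
File B is larger; ratio = 2,391,552,000 / 91,551,600 = 26.12.

File B, by a factor of 26.12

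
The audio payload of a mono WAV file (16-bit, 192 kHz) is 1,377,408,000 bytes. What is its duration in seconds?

Byte rate = 192,000 × 2 × 1 = 384,000 bytes/s.
Duration = 1,377,408,000 / 384,000 = 3,587 s.

3,587 seconds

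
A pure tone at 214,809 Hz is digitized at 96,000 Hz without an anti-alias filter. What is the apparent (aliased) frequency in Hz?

Nyquist = 96,000/2 = 48,000 Hz; 214,809 Hz exceeds it.
Alias = |214,809 − 2×96,000| = |214,809 − 192,000| = 22,809 Hz.

22,809 Hz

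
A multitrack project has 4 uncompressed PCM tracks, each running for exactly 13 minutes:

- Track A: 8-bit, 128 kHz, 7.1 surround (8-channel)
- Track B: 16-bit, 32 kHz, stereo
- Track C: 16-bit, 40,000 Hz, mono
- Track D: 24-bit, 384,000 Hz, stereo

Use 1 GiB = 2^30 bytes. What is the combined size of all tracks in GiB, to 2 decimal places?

exactly 13 minutes = 780 s.
Track A: 128,000 × 780 × 1 × 8 = 798,720,000 bytes.
Track B: 32,000 × 780 × 2 × 2 = 99,840,000 bytes.
Track C: 40,000 × 780 × 2 × 1 = 62,400,000 bytes.
Track D: 384,000 × 780 × 3 × 2 = 1,797,120,000 bytes.
Total = 2,758,080,000 bytes = 2.57 GiB.

2.57 GiB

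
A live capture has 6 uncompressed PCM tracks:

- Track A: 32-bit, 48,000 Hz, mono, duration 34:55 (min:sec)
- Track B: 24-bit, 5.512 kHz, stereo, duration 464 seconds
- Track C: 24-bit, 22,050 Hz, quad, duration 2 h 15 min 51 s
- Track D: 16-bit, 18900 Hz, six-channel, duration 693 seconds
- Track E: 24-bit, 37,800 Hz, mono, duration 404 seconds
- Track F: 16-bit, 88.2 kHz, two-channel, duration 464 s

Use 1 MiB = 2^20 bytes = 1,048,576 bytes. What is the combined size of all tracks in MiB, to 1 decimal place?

Track A: 34:55 (min:sec) = 2,095 s; 48,000 × 2,095 × 4 × 1 = 402,240,000 bytes.
Track B: 5,512 × 464 × 3 × 2 = 15,345,408 bytes.
Track C: 2 h 15 min 51 s = 8,151 s; 22,050 × 8,151 × 3 × 4 = 2,156,754,600 bytes.
Track D: 18,900 × 693 × 2 × 6 = 157,172,400 bytes.
Track E: 37,800 × 404 × 3 × 1 = 45,813,600 bytes.
Track F: 88,200 × 464 × 2 × 2 = 163,699,200 bytes.
Total = 2,941,025,208 bytes = 2804.8 MiB.

2804.8 MiB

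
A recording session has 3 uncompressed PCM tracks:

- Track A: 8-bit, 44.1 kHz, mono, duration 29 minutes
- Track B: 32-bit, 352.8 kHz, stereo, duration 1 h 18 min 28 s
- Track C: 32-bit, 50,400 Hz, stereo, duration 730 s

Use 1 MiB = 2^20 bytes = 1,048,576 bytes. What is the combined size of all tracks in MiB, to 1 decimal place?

13026.2 MiB

Track A: 29 minutes = 1,740 s; 44,100 × 1,740 × 1 × 1 = 76,734,000 bytes.
Track B: 1 h 18 min 28 s = 4,708 s; 352,800 × 4,708 × 4 × 2 = 13,287,859,200 bytes.
Track C: 50,400 × 730 × 4 × 2 = 294,336,000 bytes.
Total = 13,658,929,200 bytes = 13026.2 MiB.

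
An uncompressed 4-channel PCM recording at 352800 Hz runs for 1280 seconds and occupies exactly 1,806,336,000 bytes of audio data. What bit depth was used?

8 bits

Bytes per sample = 1,806,336,000 / (352,800 × 1,280 × 4) = 1,806,336,000 / 1,806,336,000 = 1.
Bit depth = 1 × 8 = 8 bits.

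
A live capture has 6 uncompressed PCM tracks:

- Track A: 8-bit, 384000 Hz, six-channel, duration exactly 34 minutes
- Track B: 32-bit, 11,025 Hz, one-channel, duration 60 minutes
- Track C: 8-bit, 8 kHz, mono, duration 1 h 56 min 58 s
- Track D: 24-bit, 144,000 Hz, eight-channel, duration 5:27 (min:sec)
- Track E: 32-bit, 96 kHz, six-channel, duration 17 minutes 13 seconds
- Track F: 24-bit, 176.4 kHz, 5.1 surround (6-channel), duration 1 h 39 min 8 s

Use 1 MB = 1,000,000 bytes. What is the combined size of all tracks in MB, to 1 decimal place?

Track A: exactly 34 minutes = 2,040 s; 384,000 × 2,040 × 1 × 6 = 4,700,160,000 bytes.
Track B: 60 minutes = 3,600 s; 11,025 × 3,600 × 4 × 1 = 158,760,000 bytes.
Track C: 1 h 56 min 58 s = 7,018 s; 8,000 × 7,018 × 1 × 1 = 56,144,000 bytes.
Track D: 5:27 (min:sec) = 327 s; 144,000 × 327 × 3 × 8 = 1,130,112,000 bytes.
Track E: 17 minutes 13 seconds = 1,033 s; 96,000 × 1,033 × 4 × 6 = 2,380,032,000 bytes.
Track F: 1 h 39 min 8 s = 5,948 s; 176,400 × 5,948 × 3 × 6 = 18,886,089,600 bytes.
Total = 27,311,297,600 bytes = 27311.3 MB.

27311.3 MB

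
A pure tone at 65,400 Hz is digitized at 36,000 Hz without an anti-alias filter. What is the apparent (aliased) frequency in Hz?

6,600 Hz

Nyquist = 36,000/2 = 18,000 Hz; 65,400 Hz exceeds it.
Alias = |65,400 − 2×36,000| = |65,400 − 72,000| = 6,600 Hz.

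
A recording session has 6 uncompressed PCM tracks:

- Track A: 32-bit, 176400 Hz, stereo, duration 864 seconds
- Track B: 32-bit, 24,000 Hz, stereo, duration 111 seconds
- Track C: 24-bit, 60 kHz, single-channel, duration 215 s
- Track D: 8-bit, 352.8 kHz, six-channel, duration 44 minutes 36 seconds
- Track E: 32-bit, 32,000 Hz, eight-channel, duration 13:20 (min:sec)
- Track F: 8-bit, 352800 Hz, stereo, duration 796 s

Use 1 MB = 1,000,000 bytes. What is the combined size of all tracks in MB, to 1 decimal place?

Track A: 176,400 × 864 × 4 × 2 = 1,219,276,800 bytes.
Track B: 24,000 × 111 × 4 × 2 = 21,312,000 bytes.
Track C: 60,000 × 215 × 3 × 1 = 38,700,000 bytes.
Track D: 44 minutes 36 seconds = 2,676 s; 352,800 × 2,676 × 1 × 6 = 5,664,556,800 bytes.
Track E: 13:20 (min:sec) = 800 s; 32,000 × 800 × 4 × 8 = 819,200,000 bytes.
Track F: 352,800 × 796 × 1 × 2 = 561,657,600 bytes.
Total = 8,324,703,200 bytes = 8324.7 MB.

8324.7 MB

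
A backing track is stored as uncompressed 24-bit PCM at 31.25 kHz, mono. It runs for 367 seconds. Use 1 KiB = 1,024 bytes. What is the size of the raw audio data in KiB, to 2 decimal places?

Bytes = 31,250 samples/s × 367 s × 3 bytes/sample × 1 ch = 34,406,250 bytes.
34,406,250 / 1,024 = 33599.85 KiB.

33599.85 KiB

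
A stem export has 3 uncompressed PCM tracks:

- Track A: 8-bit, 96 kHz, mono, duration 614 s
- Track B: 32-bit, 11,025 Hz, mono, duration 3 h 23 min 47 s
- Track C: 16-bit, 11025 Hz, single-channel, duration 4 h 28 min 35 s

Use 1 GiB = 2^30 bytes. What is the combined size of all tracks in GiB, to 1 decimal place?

Track A: 96,000 × 614 × 1 × 1 = 58,944,000 bytes.
Track B: 3 h 23 min 47 s = 12,227 s; 11,025 × 12,227 × 4 × 1 = 539,210,700 bytes.
Track C: 4 h 28 min 35 s = 16,115 s; 11,025 × 16,115 × 2 × 1 = 355,335,750 bytes.
Total = 953,490,450 bytes = 0.9 GiB.

0.9 GiB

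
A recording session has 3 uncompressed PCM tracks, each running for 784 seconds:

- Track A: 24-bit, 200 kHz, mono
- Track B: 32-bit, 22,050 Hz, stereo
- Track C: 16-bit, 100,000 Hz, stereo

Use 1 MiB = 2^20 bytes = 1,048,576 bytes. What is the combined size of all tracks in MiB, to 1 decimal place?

879.6 MiB

Track A: 200,000 × 784 × 3 × 1 = 470,400,000 bytes.
Track B: 22,050 × 784 × 4 × 2 = 138,297,600 bytes.
Track C: 100,000 × 784 × 2 × 2 = 313,600,000 bytes.
Total = 922,297,600 bytes = 879.6 MiB.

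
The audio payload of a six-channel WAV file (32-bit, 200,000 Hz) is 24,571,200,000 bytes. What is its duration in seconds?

5,119 seconds

Byte rate = 200,000 × 4 × 6 = 4,800,000 bytes/s.
Duration = 24,571,200,000 / 4,800,000 = 5,119 s.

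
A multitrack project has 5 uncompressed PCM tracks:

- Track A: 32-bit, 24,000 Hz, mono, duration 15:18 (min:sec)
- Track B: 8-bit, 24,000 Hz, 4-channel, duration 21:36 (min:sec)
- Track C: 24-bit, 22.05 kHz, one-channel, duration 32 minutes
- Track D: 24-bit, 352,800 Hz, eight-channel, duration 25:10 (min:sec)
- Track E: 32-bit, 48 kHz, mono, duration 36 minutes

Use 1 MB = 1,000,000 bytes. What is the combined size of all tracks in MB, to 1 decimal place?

Track A: 15:18 (min:sec) = 918 s; 24,000 × 918 × 4 × 1 = 88,128,000 bytes.
Track B: 21:36 (min:sec) = 1,296 s; 24,000 × 1,296 × 1 × 4 = 124,416,000 bytes.
Track C: 32 minutes = 1,920 s; 22,050 × 1,920 × 3 × 1 = 127,008,000 bytes.
Track D: 25:10 (min:sec) = 1,510 s; 352,800 × 1,510 × 3 × 8 = 12,785,472,000 bytes.
Track E: 36 minutes = 2,160 s; 48,000 × 2,160 × 4 × 1 = 414,720,000 bytes.
Total = 13,539,744,000 bytes = 13539.7 MB.

13539.7 MB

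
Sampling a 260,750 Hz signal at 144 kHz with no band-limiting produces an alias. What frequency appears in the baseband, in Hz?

Nyquist = 144,000/2 = 72,000 Hz; 260,750 Hz exceeds it.
Alias = |260,750 − 2×144,000| = |260,750 − 288,000| = 27,250 Hz.

27,250 Hz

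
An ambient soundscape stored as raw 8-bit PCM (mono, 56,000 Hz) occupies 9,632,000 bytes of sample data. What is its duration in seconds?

172 seconds

Byte rate = 56,000 × 1 × 1 = 56,000 bytes/s.
Duration = 9,632,000 / 56,000 = 172 s.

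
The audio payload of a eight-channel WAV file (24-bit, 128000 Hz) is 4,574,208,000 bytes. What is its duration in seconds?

1,489 seconds

Byte rate = 128,000 × 3 × 8 = 3,072,000 bytes/s.
Duration = 4,574,208,000 / 3,072,000 = 1,489 s.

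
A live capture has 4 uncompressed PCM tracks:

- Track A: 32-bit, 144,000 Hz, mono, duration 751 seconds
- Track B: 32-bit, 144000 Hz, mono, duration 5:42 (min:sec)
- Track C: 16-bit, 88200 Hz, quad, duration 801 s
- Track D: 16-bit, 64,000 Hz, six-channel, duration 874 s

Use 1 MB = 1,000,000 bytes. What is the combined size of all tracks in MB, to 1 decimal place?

1866.0 MB

Track A: 144,000 × 751 × 4 × 1 = 432,576,000 bytes.
Track B: 5:42 (min:sec) = 342 s; 144,000 × 342 × 4 × 1 = 196,992,000 bytes.
Track C: 88,200 × 801 × 2 × 4 = 565,185,600 bytes.
Track D: 64,000 × 874 × 2 × 6 = 671,232,000 bytes.
Total = 1,865,985,600 bytes = 1866.0 MB.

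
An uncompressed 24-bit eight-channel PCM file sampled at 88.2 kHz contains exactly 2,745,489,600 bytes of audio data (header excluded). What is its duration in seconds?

1,297 seconds

Byte rate = 88,200 × 3 × 8 = 2,116,800 bytes/s.
Duration = 2,745,489,600 / 2,116,800 = 1,297 s.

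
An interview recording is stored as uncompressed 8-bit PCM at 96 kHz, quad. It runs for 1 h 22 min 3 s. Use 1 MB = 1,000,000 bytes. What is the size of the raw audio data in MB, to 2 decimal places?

1890.43 MB

Duration = 1 h 22 min 3 s = 4,923 s.
Bytes = 96,000 samples/s × 4,923 s × 1 bytes/sample × 4 ch = 1,890,432,000 bytes.
1,890,432,000 / 1,000,000 = 1890.43 MB.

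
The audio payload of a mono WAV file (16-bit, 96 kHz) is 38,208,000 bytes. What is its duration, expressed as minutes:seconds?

3:19

Byte rate = 96,000 × 2 × 1 = 192,000 bytes/s.
Duration = 38,208,000 / 192,000 = 199 s.
199 s = 3:19.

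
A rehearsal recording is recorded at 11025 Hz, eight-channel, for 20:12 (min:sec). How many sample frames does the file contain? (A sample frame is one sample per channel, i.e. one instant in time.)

13,362,300 sample frames

20:12 (min:sec) = 1,212 s.
11,025 samples/s × 1,212 s = 13,362,300 frames.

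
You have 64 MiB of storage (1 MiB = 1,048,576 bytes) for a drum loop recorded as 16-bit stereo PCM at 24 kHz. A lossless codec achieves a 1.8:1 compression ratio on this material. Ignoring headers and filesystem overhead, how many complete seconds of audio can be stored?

1,258 seconds

Uncompressed byte rate = 24,000 × 2 × 2 = 96,000 bytes/s.
After 1.8:1 compression, effective rate ≈ 53333.33 bytes/s.
Capacity = 64 × 1,048,576 = 67,108,864 bytes.
67,108,864 / effective rate ≈ 1258.29 s → 1,258 seconds.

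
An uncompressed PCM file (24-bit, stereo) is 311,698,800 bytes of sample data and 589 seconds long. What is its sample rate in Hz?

Bytes = sample_rate × seconds × bytes_per_sample × channels.
sample_rate = 311,698,800 / (589 × 3 × 2) = 311,698,800 / 3,534 = 88,200 Hz.

88,200 Hz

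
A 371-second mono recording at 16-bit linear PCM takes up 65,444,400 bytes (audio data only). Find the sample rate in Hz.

Bytes = sample_rate × seconds × bytes_per_sample × channels.
sample_rate = 65,444,400 / (371 × 2 × 1) = 65,444,400 / 742 = 88,200 Hz.

88,200 Hz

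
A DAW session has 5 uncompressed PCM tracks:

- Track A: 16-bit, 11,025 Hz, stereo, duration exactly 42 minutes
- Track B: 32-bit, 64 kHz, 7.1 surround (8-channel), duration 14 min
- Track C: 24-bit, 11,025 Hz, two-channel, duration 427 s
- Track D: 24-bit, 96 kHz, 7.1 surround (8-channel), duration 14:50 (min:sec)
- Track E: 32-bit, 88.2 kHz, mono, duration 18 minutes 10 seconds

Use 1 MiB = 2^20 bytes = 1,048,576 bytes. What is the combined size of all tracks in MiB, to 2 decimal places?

4095.85 MiB

Track A: exactly 42 minutes = 2,520 s; 11,025 × 2,520 × 2 × 2 = 111,132,000 bytes.
Track B: 14 min = 840 s; 64,000 × 840 × 4 × 8 = 1,720,320,000 bytes.
Track C: 11,025 × 427 × 3 × 2 = 28,246,050 bytes.
Track D: 14:50 (min:sec) = 890 s; 96,000 × 890 × 3 × 8 = 2,050,560,000 bytes.
Track E: 18 minutes 10 seconds = 1,090 s; 88,200 × 1,090 × 4 × 1 = 384,552,000 bytes.
Total = 4,294,810,050 bytes = 4095.85 MiB.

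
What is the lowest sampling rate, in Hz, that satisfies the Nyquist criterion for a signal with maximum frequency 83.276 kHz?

166,552 Hz

Minimum sample rate = 2 × 83,276 Hz = 166,552 Hz.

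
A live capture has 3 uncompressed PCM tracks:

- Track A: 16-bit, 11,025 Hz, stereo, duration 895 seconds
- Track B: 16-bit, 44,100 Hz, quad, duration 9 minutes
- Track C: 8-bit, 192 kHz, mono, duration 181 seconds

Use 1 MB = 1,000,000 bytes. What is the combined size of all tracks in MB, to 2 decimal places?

Track A: 11,025 × 895 × 2 × 2 = 39,469,500 bytes.
Track B: 9 minutes = 540 s; 44,100 × 540 × 2 × 4 = 190,512,000 bytes.
Track C: 192,000 × 181 × 1 × 1 = 34,752,000 bytes.
Total = 264,733,500 bytes = 264.73 MB.

264.73 MB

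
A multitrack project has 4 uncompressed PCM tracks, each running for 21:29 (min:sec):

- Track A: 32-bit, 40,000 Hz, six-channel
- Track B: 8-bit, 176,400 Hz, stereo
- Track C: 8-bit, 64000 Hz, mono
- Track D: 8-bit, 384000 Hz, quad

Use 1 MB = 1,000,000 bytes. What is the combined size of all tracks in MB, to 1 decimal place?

21:29 (min:sec) = 1,289 s.
Track A: 40,000 × 1,289 × 4 × 6 = 1,237,440,000 bytes.
Track B: 176,400 × 1,289 × 1 × 2 = 454,759,200 bytes.
Track C: 64,000 × 1,289 × 1 × 1 = 82,496,000 bytes.
Track D: 384,000 × 1,289 × 1 × 4 = 1,979,904,000 bytes.
Total = 3,754,599,200 bytes = 3754.6 MB.

3754.6 MB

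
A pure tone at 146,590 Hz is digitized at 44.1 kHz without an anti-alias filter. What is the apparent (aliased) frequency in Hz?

Nyquist = 44,100/2 = 22,050 Hz; 146,590 Hz exceeds it.
Alias = |146,590 − 3×44,100| = |146,590 − 132,300| = 14,290 Hz.

14,290 Hz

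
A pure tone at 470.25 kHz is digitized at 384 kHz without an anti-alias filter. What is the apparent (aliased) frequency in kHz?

Nyquist = 384,000/2 = 192,000 Hz; 470,250 Hz exceeds it.
Alias = |470,250 − 1×384,000| = |470,250 − 384,000| = 86,250 Hz = 86.25 kHz.

86.25 kHz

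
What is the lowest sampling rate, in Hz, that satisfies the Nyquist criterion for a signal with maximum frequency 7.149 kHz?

Minimum sample rate = 2 × 7,149 Hz = 14,298 Hz.

14,298 Hz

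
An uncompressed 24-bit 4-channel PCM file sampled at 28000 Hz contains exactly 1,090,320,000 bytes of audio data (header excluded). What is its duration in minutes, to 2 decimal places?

54.08 minutes

Byte rate = 28,000 × 3 × 4 = 336,000 bytes/s.
Duration = 1,090,320,000 / 336,000 = 3,245 s.
3,245 s / 60 = 54.08 minutes.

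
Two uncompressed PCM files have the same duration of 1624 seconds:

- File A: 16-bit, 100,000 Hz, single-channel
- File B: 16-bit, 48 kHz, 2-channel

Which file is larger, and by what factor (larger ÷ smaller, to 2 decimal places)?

File A: 100,000 × 2 × 1 = 200,000 bytes/s.
File B: 48,000 × 2 × 2 = 192,000 bytes/s.
File A is larger; ratio = 324,800,000 / 311,808,000 = 1.04.

File A, by a factor of 1.04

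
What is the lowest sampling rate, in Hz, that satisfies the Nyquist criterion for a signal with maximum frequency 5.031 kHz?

Minimum sample rate = 2 × 5,031 Hz = 10,062 Hz.

10,062 Hz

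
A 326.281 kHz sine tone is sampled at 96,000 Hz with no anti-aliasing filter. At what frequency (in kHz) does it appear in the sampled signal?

38.281 kHz

Nyquist = 96,000/2 = 48,000 Hz; 326,281 Hz exceeds it.
Alias = |326,281 − 3×96,000| = |326,281 − 288,000| = 38,281 Hz = 38.281 kHz.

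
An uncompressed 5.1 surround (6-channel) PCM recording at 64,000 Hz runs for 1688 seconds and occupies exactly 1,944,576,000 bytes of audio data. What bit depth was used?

24 bits

Bytes per sample = 1,944,576,000 / (64,000 × 1,688 × 6) = 1,944,576,000 / 648,192,000 = 3.
Bit depth = 3 × 8 = 24 bits.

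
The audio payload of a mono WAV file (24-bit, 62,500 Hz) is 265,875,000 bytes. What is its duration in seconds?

1,418 seconds

Byte rate = 62,500 × 3 × 1 = 187,500 bytes/s.
Duration = 265,875,000 / 187,500 = 1,418 s.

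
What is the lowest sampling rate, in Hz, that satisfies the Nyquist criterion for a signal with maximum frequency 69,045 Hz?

Minimum sample rate = 2 × 69,045 Hz = 138,090 Hz.

138,090 Hz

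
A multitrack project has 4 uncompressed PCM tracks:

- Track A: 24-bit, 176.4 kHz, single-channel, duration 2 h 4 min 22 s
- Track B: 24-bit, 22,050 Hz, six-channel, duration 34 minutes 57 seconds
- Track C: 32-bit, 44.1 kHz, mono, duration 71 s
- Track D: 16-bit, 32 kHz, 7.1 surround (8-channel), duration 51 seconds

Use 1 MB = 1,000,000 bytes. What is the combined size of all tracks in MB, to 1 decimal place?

Track A: 2 h 4 min 22 s = 7,462 s; 176,400 × 7,462 × 3 × 1 = 3,948,890,400 bytes.
Track B: 34 minutes 57 seconds = 2,097 s; 22,050 × 2,097 × 3 × 6 = 832,299,300 bytes.
Track C: 44,100 × 71 × 4 × 1 = 12,524,400 bytes.
Track D: 32,000 × 51 × 2 × 8 = 26,112,000 bytes.
Total = 4,819,826,100 bytes = 4819.8 MB.

4819.8 MB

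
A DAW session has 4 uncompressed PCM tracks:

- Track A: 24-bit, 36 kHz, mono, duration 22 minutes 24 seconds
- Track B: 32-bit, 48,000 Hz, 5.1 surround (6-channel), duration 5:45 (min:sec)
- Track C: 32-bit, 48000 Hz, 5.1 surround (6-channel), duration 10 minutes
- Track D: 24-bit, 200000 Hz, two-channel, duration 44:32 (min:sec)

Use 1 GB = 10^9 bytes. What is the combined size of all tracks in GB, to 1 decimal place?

Track A: 22 minutes 24 seconds = 1,344 s; 36,000 × 1,344 × 3 × 1 = 145,152,000 bytes.
Track B: 5:45 (min:sec) = 345 s; 48,000 × 345 × 4 × 6 = 397,440,000 bytes.
Track C: 10 minutes = 600 s; 48,000 × 600 × 4 × 6 = 691,200,000 bytes.
Track D: 44:32 (min:sec) = 2,672 s; 200,000 × 2,672 × 3 × 2 = 3,206,400,000 bytes.
Total = 4,440,192,000 bytes = 4.4 GB.

4.4 GB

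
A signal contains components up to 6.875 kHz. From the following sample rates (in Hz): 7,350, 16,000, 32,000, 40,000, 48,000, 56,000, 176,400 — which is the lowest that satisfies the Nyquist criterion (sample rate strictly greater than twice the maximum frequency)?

Need sample rate > 2 × 6,875 = 13,750 Hz.
Lowest listed rate above 13,750 Hz is 16,000 Hz.

16,000 Hz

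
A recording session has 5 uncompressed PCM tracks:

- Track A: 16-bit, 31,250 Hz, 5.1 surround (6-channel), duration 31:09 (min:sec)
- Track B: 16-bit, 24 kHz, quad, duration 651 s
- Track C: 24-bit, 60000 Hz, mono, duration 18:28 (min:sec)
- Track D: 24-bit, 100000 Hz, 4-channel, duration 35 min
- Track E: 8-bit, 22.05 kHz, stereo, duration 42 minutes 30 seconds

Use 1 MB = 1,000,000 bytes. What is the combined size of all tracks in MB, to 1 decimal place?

Track A: 31:09 (min:sec) = 1,869 s; 31,250 × 1,869 × 2 × 6 = 700,875,000 bytes.
Track B: 24,000 × 651 × 2 × 4 = 124,992,000 bytes.
Track C: 18:28 (min:sec) = 1,108 s; 60,000 × 1,108 × 3 × 1 = 199,440,000 bytes.
Track D: 35 min = 2,100 s; 100,000 × 2,100 × 3 × 4 = 2,520,000,000 bytes.
Track E: 42 minutes 30 seconds = 2,550 s; 22,050 × 2,550 × 1 × 2 = 112,455,000 bytes.
Total = 3,657,762,000 bytes = 3657.8 MB.

3657.8 MB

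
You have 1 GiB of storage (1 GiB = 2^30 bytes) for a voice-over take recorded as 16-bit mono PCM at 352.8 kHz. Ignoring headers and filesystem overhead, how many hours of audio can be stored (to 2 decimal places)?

0.42 hours

Uncompressed byte rate = 352,800 × 2 × 1 = 705,600 bytes/s.
Capacity = 1 × 1,073,741,824 = 1,073,741,824 bytes.
1,073,741,824 / 705,600 ≈ 1521.74 s → 0.42 hours.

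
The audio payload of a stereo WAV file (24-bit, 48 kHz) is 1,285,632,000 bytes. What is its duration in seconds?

Byte rate = 48,000 × 3 × 2 = 288,000 bytes/s.
Duration = 1,285,632,000 / 288,000 = 4,464 s.

4,464 seconds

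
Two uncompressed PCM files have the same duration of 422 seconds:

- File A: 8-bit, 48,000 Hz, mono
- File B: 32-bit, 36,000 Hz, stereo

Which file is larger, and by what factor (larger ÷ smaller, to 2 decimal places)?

File B, by a factor of 6.00

File A: 48,000 × 1 × 1 = 48,000 bytes/s.
File B: 36,000 × 4 × 2 = 288,000 bytes/s.
File B is larger; ratio = 121,536,000 / 20,256,000 = 6.00.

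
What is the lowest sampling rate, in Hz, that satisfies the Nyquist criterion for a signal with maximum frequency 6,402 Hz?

12,804 Hz

Minimum sample rate = 2 × 6,402 Hz = 12,804 Hz.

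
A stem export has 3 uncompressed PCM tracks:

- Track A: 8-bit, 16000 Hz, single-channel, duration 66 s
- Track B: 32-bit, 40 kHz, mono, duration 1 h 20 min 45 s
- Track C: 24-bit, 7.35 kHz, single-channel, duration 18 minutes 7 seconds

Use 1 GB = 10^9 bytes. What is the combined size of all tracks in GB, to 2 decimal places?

0.80 GB

Track A: 16,000 × 66 × 1 × 1 = 1,056,000 bytes.
Track B: 1 h 20 min 45 s = 4,845 s; 40,000 × 4,845 × 4 × 1 = 775,200,000 bytes.
Track C: 18 minutes 7 seconds = 1,087 s; 7,350 × 1,087 × 3 × 1 = 23,968,350 bytes.
Total = 800,224,350 bytes = 0.80 GB.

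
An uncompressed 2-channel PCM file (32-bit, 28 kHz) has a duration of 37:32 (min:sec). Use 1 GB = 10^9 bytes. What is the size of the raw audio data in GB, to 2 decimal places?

0.50 GB

Duration = 37:32 (min:sec) = 2,252 s.
Bytes = 28,000 samples/s × 2,252 s × 4 bytes/sample × 2 ch = 504,448,000 bytes.
504,448,000 / 1,000,000,000 = 0.50 GB.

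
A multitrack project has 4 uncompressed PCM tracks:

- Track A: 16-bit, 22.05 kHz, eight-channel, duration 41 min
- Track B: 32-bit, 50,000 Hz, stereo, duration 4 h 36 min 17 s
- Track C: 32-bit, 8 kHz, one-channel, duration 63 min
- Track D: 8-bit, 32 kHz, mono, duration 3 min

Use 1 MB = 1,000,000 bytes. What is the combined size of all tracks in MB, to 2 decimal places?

Track A: 41 min = 2,460 s; 22,050 × 2,460 × 2 × 8 = 867,888,000 bytes.
Track B: 4 h 36 min 17 s = 16,577 s; 50,000 × 16,577 × 4 × 2 = 6,630,800,000 bytes.
Track C: 63 min = 3,780 s; 8,000 × 3,780 × 4 × 1 = 120,960,000 bytes.
Track D: 3 min = 180 s; 32,000 × 180 × 1 × 1 = 5,760,000 bytes.
Total = 7,625,408,000 bytes = 7625.41 MB.

7625.41 MB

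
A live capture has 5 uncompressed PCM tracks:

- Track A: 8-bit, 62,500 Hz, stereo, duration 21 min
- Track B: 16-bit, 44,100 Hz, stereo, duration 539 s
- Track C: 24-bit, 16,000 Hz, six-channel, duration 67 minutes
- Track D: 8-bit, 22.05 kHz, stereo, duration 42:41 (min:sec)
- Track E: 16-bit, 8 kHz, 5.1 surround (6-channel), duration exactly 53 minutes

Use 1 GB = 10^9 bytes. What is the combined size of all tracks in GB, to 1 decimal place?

1.8 GB

Track A: 21 min = 1,260 s; 62,500 × 1,260 × 1 × 2 = 157,500,000 bytes.
Track B: 44,100 × 539 × 2 × 2 = 95,079,600 bytes.
Track C: 67 minutes = 4,020 s; 16,000 × 4,020 × 3 × 6 = 1,157,760,000 bytes.
Track D: 42:41 (min:sec) = 2,561 s; 22,050 × 2,561 × 1 × 2 = 112,940,100 bytes.
Track E: exactly 53 minutes = 3,180 s; 8,000 × 3,180 × 2 × 6 = 305,280,000 bytes.
Total = 1,828,559,700 bytes = 1.8 GB.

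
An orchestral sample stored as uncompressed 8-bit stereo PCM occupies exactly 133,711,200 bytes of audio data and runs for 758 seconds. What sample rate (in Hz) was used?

Bytes = sample_rate × seconds × bytes_per_sample × channels.
sample_rate = 133,711,200 / (758 × 1 × 2) = 133,711,200 / 1,516 = 88,200 Hz.

88,200 Hz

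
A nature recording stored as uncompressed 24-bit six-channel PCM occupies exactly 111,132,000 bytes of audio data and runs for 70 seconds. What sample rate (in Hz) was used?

88,200 Hz

Bytes = sample_rate × seconds × bytes_per_sample × channels.
sample_rate = 111,132,000 / (70 × 3 × 6) = 111,132,000 / 1,260 = 88,200 Hz.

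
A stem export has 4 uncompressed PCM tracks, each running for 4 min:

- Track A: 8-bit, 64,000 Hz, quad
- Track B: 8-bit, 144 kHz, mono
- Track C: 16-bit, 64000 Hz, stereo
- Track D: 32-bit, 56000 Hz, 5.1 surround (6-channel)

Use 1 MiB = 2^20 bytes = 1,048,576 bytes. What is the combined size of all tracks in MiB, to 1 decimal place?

4 min = 240 s.
Track A: 64,000 × 240 × 1 × 4 = 61,440,000 bytes.
Track B: 144,000 × 240 × 1 × 1 = 34,560,000 bytes.
Track C: 64,000 × 240 × 2 × 2 = 61,440,000 bytes.
Track D: 56,000 × 240 × 4 × 6 = 322,560,000 bytes.
Total = 480,000,000 bytes = 457.8 MiB.

457.8 MiB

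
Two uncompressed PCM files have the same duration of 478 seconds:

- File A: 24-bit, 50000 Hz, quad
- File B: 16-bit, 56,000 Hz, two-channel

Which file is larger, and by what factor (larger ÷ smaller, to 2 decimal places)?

File A: 50,000 × 3 × 4 = 600,000 bytes/s.
File B: 56,000 × 2 × 2 = 224,000 bytes/s.
File A is larger; ratio = 286,800,000 / 107,072,000 = 2.68.

File A, by a factor of 2.68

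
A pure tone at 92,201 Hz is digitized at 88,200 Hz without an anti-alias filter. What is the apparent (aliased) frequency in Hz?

4,001 Hz

Nyquist = 88,200/2 = 44,100 Hz; 92,201 Hz exceeds it.
Alias = |92,201 − 1×88,200| = |92,201 − 88,200| = 4,001 Hz.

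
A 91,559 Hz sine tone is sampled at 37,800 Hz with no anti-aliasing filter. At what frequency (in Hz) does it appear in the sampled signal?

15,959 Hz

Nyquist = 37,800/2 = 18,900 Hz; 91,559 Hz exceeds it.
Alias = |91,559 − 2×37,800| = |91,559 − 75,600| = 15,959 Hz.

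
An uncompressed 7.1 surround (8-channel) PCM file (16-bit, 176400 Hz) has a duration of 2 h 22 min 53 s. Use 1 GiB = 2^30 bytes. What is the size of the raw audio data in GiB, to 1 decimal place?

Duration = 2 h 22 min 53 s = 8,573 s.
Bytes = 176,400 samples/s × 8,573 s × 2 bytes/sample × 8 ch = 24,196,435,200 bytes.
24,196,435,200 / 1,073,741,824 = 22.5 GiB.

22.5 GiB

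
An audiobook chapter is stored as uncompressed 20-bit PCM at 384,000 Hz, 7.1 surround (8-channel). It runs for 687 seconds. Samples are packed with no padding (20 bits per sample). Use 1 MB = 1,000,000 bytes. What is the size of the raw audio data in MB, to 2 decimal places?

Bits = 384,000 × 687 × 20 × 8 = 42,209,280,000 bits = 5,276,160,000 bytes.
5,276,160,000 / 1,000,000 = 5276.16 MB.

5276.16 MB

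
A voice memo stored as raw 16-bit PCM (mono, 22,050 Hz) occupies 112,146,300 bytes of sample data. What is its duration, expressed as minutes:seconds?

Byte rate = 22,050 × 2 × 1 = 44,100 bytes/s.
Duration = 112,146,300 / 44,100 = 2,543 s.
2,543 s = 42:23.

42:23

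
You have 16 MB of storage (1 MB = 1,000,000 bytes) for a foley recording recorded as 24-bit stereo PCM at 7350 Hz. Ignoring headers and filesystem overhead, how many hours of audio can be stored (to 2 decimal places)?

0.10 hours

Uncompressed byte rate = 7,350 × 3 × 2 = 44,100 bytes/s.
Capacity = 16 × 1,000,000 = 16,000,000 bytes.
16,000,000 / 44,100 ≈ 362.81 s → 0.10 hours.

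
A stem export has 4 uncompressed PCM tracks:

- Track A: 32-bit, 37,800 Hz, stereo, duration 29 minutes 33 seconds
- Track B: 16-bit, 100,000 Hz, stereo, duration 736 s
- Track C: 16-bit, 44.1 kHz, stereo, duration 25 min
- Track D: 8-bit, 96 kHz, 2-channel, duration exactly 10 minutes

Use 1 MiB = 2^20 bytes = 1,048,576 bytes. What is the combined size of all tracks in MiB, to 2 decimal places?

1154.28 MiB

Track A: 29 minutes 33 seconds = 1,773 s; 37,800 × 1,773 × 4 × 2 = 536,155,200 bytes.
Track B: 100,000 × 736 × 2 × 2 = 294,400,000 bytes.
Track C: 25 min = 1,500 s; 44,100 × 1,500 × 2 × 2 = 264,600,000 bytes.
Track D: exactly 10 minutes = 600 s; 96,000 × 600 × 1 × 2 = 115,200,000 bytes.
Total = 1,210,355,200 bytes = 1154.28 MiB.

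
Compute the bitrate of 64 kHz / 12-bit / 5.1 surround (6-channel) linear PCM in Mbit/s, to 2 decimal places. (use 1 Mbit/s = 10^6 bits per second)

4.61 Mbit/s

Bit rate = 64,000 × 12 × 6 = 4,608,000 bits/s.
= 4.61 Mbit/s.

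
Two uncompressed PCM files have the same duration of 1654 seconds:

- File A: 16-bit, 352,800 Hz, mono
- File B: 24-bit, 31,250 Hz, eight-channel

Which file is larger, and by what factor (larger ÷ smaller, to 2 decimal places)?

File B, by a factor of 1.06

File A: 352,800 × 2 × 1 = 705,600 bytes/s.
File B: 31,250 × 3 × 8 = 750,000 bytes/s.
File B is larger; ratio = 1,240,500,000 / 1,167,062,400 = 1.06.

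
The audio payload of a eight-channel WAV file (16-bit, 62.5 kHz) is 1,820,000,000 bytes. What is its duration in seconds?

Byte rate = 62,500 × 2 × 8 = 1,000,000 bytes/s.
Duration = 1,820,000,000 / 1,000,000 = 1,820 s.

1,820 seconds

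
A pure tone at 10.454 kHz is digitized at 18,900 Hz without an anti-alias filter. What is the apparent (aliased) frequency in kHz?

Nyquist = 18,900/2 = 9,450 Hz; 10,454 Hz exceeds it.
Alias = |10,454 − 1×18,900| = |10,454 − 18,900| = 8,446 Hz = 8.446 kHz.

8.446 kHz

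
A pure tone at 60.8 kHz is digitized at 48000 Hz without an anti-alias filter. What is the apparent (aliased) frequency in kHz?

12.8 kHz

Nyquist = 48,000/2 = 24,000 Hz; 60,800 Hz exceeds it.
Alias = |60,800 − 1×48,000| = |60,800 − 48,000| = 12,800 Hz = 12.8 kHz.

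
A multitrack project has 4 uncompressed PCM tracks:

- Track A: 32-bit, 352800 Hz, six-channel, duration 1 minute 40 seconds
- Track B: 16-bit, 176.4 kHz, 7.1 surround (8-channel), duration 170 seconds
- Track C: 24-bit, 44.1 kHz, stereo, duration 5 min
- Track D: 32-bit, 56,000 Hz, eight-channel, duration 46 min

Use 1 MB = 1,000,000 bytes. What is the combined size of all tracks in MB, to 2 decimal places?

6351.83 MB

Track A: 1 minute 40 seconds = 100 s; 352,800 × 100 × 4 × 6 = 846,720,000 bytes.
Track B: 176,400 × 170 × 2 × 8 = 479,808,000 bytes.
Track C: 5 min = 300 s; 44,100 × 300 × 3 × 2 = 79,380,000 bytes.
Track D: 46 min = 2,760 s; 56,000 × 2,760 × 4 × 8 = 4,945,920,000 bytes.
Total = 6,351,828,000 bytes = 6351.83 MB.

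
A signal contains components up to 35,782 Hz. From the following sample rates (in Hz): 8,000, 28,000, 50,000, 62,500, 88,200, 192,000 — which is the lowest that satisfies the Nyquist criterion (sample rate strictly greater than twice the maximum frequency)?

88,200 Hz

Need sample rate > 2 × 35,782 = 71,564 Hz.
Lowest listed rate above 71,564 Hz is 88,200 Hz.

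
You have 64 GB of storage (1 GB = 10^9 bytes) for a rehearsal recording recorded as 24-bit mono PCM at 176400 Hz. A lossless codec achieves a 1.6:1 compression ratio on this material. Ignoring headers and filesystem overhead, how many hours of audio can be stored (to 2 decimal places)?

Uncompressed byte rate = 176,400 × 3 × 1 = 529,200 bytes/s.
After 1.6:1 compression, effective rate ≈ 330750 bytes/s.
Capacity = 64 × 1,000,000,000 = 64,000,000,000 bytes.
64,000,000,000 / effective rate ≈ 193499.62 s → 53.75 hours.

53.75 hours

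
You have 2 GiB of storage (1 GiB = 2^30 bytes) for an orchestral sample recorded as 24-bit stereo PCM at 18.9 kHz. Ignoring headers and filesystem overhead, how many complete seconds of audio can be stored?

18,937 seconds

Uncompressed byte rate = 18,900 × 3 × 2 = 113,400 bytes/s.
Capacity = 2 × 1,073,741,824 = 2,147,483,648 bytes.
2,147,483,648 / 113,400 ≈ 18937.25 s → 18,937 seconds.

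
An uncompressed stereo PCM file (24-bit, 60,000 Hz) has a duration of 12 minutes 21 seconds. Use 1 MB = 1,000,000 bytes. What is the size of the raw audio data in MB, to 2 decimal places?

266.76 MB

Duration = 12 minutes 21 seconds = 741 s.
Bytes = 60,000 samples/s × 741 s × 3 bytes/sample × 2 ch = 266,760,000 bytes.
266,760,000 / 1,000,000 = 266.76 MB.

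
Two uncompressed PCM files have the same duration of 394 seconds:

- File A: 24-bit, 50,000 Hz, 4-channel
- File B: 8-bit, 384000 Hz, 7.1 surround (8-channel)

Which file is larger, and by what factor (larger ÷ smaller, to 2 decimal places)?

File A: 50,000 × 3 × 4 = 600,000 bytes/s.
File B: 384,000 × 1 × 8 = 3,072,000 bytes/s.
File B is larger; ratio = 1,210,368,000 / 236,400,000 = 5.12.

File B, by a factor of 5.12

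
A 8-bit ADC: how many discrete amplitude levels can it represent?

256 levels

2^8 = 256.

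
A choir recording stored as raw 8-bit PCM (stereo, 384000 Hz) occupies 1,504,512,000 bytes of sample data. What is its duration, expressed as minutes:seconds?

Byte rate = 384,000 × 1 × 2 = 768,000 bytes/s.
Duration = 1,504,512,000 / 768,000 = 1,959 s.
1,959 s = 32:39.

32:39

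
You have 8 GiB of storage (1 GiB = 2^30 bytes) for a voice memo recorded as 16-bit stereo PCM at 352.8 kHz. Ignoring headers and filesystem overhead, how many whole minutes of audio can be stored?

101 minutes

Uncompressed byte rate = 352,800 × 2 × 2 = 1,411,200 bytes/s.
Capacity = 8 × 1,073,741,824 = 8,589,934,592 bytes.
8,589,934,592 / 1,411,200 ≈ 6086.97 s → 101 minutes.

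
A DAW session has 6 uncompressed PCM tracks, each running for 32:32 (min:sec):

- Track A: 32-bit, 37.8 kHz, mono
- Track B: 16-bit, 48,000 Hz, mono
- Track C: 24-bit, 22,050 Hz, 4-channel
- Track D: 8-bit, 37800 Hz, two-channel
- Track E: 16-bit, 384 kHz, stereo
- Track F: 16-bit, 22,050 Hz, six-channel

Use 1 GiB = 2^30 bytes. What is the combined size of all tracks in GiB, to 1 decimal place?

4.3 GiB

32:32 (min:sec) = 1,952 s.
Track A: 37,800 × 1,952 × 4 × 1 = 295,142,400 bytes.
Track B: 48,000 × 1,952 × 2 × 1 = 187,392,000 bytes.
Track C: 22,050 × 1,952 × 3 × 4 = 516,499,200 bytes.
Track D: 37,800 × 1,952 × 1 × 2 = 147,571,200 bytes.
Track E: 384,000 × 1,952 × 2 × 2 = 2,998,272,000 bytes.
Track F: 22,050 × 1,952 × 2 × 6 = 516,499,200 bytes.
Total = 4,661,376,000 bytes = 4.3 GiB.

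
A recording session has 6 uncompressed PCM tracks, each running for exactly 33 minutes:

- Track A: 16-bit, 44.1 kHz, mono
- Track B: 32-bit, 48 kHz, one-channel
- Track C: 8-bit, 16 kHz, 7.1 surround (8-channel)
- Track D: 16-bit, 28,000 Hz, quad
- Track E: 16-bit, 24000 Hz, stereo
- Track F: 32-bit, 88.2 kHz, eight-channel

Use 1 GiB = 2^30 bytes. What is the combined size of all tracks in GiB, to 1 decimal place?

6.5 GiB

exactly 33 minutes = 1,980 s.
Track A: 44,100 × 1,980 × 2 × 1 = 174,636,000 bytes.
Track B: 48,000 × 1,980 × 4 × 1 = 380,160,000 bytes.
Track C: 16,000 × 1,980 × 1 × 8 = 253,440,000 bytes.
Track D: 28,000 × 1,980 × 2 × 4 = 443,520,000 bytes.
Track E: 24,000 × 1,980 × 2 × 2 = 190,080,000 bytes.
Track F: 88,200 × 1,980 × 4 × 8 = 5,588,352,000 bytes.
Total = 7,030,188,000 bytes = 6.5 GiB.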